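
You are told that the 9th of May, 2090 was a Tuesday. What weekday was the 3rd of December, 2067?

Saturday

Count forward from the earlier date (December 3, 2067) to the later (May 9, 2090):
From December 3, 2067 to December 3, 2089: 22 years, of which 6 contain a Feb 29 — 16×365 + 6×366 = 8036 days.
December 2089: 31 − 3 = 28 days remain.
Then January (31), February 2090 (28), March (31), April (30): 31 + 28 + 31 + 30 = 120 days.
May 1–9, 2090: 9 days.
Residual: 157 days.
Total: 8193 days.
8193 mod 7 = 3, so 3 days before Tuesday is Saturday.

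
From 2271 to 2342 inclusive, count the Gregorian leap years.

17

Years divisible by 4: 2272, 2276, …, 2340 — 18 in all.
Of these, 2300 is divisible by 100 but not 400, so not leap.
Leap years: 18 − 1 = 17.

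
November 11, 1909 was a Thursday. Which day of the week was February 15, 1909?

Count forward from the earlier date (February 15, 1909) to the later (November 11, 1909):
February 1909: 28 − 15 = 13 days remain (1909 is not a leap year, so February has 28 days).
Then March (31), April (30), May (31), June (30), July (31), August (31), September (30), October (31): 31 + 30 + 31 + 30 + 31 + 31 + 30 + 31 = 245 days.
November 1–11, 1909: 11 days.
Total: 13 + 245 + 11 = 269 days.
269 mod 7 = 3, so 3 days before Thursday is Monday.

Monday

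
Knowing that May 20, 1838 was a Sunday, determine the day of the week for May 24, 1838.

Within May 1838: 24 − 20 = 4 days.
4 mod 7 = 4, so 4 days after Sunday is Thursday.

Thursday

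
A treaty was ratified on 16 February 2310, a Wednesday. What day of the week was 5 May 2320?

From February 16, 2310 to February 16, 2320: 10 years, of which 2 contain a Feb 29 — 8×365 + 2×366 = 3652 days.
February 2320: 29 − 16 = 13 days remain (2320 is a leap year, so February has 29 days).
Then March (31), April (30): 31 + 30 = 61 days.
May 1–5, 2320: 5 days.
Residual: 79 days.
Total: 3731 days.
3731 is a multiple of 7, so 5 May 2320 falls on the same weekday: Wednesday.

Wednesday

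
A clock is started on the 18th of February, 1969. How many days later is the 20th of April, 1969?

February 1969: 28 − 18 = 10 days remain (1969 is not a leap year, so February has 28 days).
Then March (31): 31 days.
April 1–20, 1969: 20 days.
Total: 10 + 31 + 20 = 61 days.

61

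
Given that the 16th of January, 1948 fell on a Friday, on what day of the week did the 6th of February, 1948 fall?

January 1948: 31 − 16 = 15 days remain.
February 1–6, 1948: 6 days (1948 is a leap year).
Total: 15 + 6 = 21 days.
21 is a multiple of 7, so the 6th of February, 1948 falls on the same weekday: Friday.

Friday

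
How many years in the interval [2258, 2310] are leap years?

Years divisible by 4: 2260, 2264, …, 2308 — 13 in all.
Of these, 2300 is divisible by 100 but not 400, so not leap.
Leap years: 13 − 1 = 12.

12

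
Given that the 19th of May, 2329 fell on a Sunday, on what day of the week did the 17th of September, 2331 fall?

May 19, 2329 → May 19, 2330: 365 days.
May 19, 2330 → May 19, 2331: 365 days.
May 2331: 31 − 19 = 12 days remain.
Then June (30), July (31), August (31): 30 + 31 + 31 = 92 days.
September 1–17, 2331: 17 days.
Residual: 121 days.
Total: 851 days.
851 mod 7 = 4, so 4 days after Sunday is Thursday.

Thursday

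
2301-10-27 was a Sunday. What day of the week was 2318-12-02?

Day-of-year of October 27, 2301: 300.
Day-of-year of December 2, 2318: 336.
2301 has 365 days, so 365 − 300 = 65 days remain in 2301.
Full years 2302–2317: 12 common + 4 leap = 12×365 + 4×366 = 5844 days.
Total: 65 + 5844 + 336 = 6245 days.
6245 mod 7 = 1, so 1 day after Sunday is Monday.

Monday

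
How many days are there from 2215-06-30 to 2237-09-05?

Day-of-year of June 30, 2215: 181.
Day-of-year of September 5, 2237: 248.
2215 has 365 days, so 365 − 181 = 184 days remain in 2215.
Full years 2216–2236: 15 common + 6 leap = 15×365 + 6×366 = 7671 days.
Total: 184 + 7671 + 248 = 8103 days.

8103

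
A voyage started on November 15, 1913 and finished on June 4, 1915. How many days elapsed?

566

Day-of-year of November 15, 1913: 319.
Day-of-year of June 4, 1915: 155.
1913 has 365 days, so 365 − 319 = 46 days remain in 1913.
Full years: 1914: 365. Sum = 365.
Total: 46 + 365 + 155 = 566 days.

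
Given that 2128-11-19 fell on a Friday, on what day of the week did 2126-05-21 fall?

Tuesday

Count forward from the earlier date (May 21, 2126) to the later (November 19, 2128):
Day-of-year of May 21, 2126: 141.
Day-of-year of November 19, 2128: 324.
2126 has 365 days, so 365 − 141 = 224 days remain in 2126.
Full years: 2127: 365. Sum = 365.
Total: 224 + 365 + 324 = 913 days.
913 mod 7 = 3, so 3 days before Friday is Tuesday.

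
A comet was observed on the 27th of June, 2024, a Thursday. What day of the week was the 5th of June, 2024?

Count forward from the earlier date (June 5, 2024) to the later (June 27, 2024):
Within June 2024: 27 − 5 = 22 days.
22 mod 7 = 1, so 1 day before Thursday is Wednesday.

Wednesday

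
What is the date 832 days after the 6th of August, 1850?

the 15th of November, 1852

Count 832 days after August 6, 1850:
August 1850: 31 − 6 = 25 days remain.
Then 26 full months totalling 792 days.
November 1–15, 1852: 15 days.
Total: 25 + 792 + 15 = 832 days.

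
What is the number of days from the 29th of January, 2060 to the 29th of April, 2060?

91

January 2060: 31 − 29 = 2 days remain.
Then February 2060 (29), March (31): 29 + 31 = 60 days.
April 1–29, 2060: 29 days.
Total: 2 + 60 + 29 = 91 days.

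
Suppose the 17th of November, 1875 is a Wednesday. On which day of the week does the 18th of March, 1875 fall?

Count forward from the earlier date (March 18, 1875) to the later (November 17, 1875):
March 1875: 31 − 18 = 13 days remain.
Then April (30), May (31), June (30), July (31), August (31), September (30), October (31): 30 + 31 + 30 + 31 + 31 + 30 + 31 = 214 days.
November 1–17, 1875: 17 days.
Total: 13 + 214 + 17 = 244 days.
244 mod 7 = 6, so 6 days before Wednesday is Thursday.

Thursday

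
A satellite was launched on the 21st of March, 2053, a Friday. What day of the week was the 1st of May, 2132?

Day-of-year of March 21, 2053: 80.
Day-of-year of May 1, 2132: 122.
2053 has 365 days, so 365 − 80 = 285 days remain in 2053.
Full years 2054–2131: 60 common + 18 leap = 60×365 + 18×366 = 28488 days.
Total: 285 + 28488 + 122 = 28895 days.
28895 mod 7 = 6, so 6 days after Friday is Thursday.

Thursday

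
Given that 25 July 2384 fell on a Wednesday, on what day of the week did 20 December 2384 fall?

July 2384: 31 − 25 = 6 days remain.
Then August (31), September (30), October (31), November (30): 31 + 30 + 31 + 30 = 122 days.
December 1–20, 2384: 20 days.
Total: 6 + 122 + 20 = 148 days.
148 mod 7 = 1, so 1 day after Wednesday is Thursday.

Thursday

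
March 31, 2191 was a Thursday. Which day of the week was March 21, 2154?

Thursday

Count forward from the earlier date (March 21, 2154) to the later (March 31, 2191):
From March 21, 2154 to March 21, 2191: 37 years, of which 9 contain a Feb 29 — 28×365 + 9×366 = 13514 days.
Within March 2191: 31 − 21 = 10 days.
Total: 13524 days.
13524 is a multiple of 7, so March 21, 2154 falls on the same weekday: Thursday.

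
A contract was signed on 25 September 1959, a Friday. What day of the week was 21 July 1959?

Tuesday

Count forward from the earlier date (July 21, 1959) to the later (September 25, 1959):
July 1959: 31 − 21 = 10 days remain.
Then August (31): 31 days.
September 1–25, 1959: 25 days.
Total: 10 + 31 + 25 = 66 days.
66 mod 7 = 3, so 3 days before Friday is Tuesday.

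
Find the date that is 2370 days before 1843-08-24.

1837-02-26

Count 2370 days before August 24, 1843:
February 26, 1837 → February 26, 1838: 365 days.
February 26, 1838 → February 26, 1839: 365 days.
February 26, 1839 → February 26, 1840: 365 days.
February 26, 1840 → February 26, 1841: 366 days (1840 is a leap year).
February 26, 1841 → February 26, 1842: 365 days.
February 26, 1842 → February 26, 1843: 365 days.
February 1843: 28 − 26 = 2 days remain (1843 is not a leap year, so February has 28 days).
Then March (31), April (30), May (31), June (30), July (31): 31 + 30 + 31 + 30 + 31 = 153 days.
August 1–24, 1843: 24 days.
Residual: 179 days.
Total: 2370 days.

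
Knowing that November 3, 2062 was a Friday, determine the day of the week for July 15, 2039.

Friday

Count forward from the earlier date (July 15, 2039) to the later (November 3, 2062):
From July 15, 2039 to July 15, 2062: 23 years, of which 6 contain a Feb 29 — 17×365 + 6×366 = 8401 days.
July 2062: 31 − 15 = 16 days remain.
Then August (31), September (30), October (31): 31 + 30 + 31 = 92 days.
November 1–3, 2062: 3 days.
Residual: 111 days.
Total: 8512 days.
8512 is a multiple of 7, so July 15, 2039 falls on the same weekday: Friday.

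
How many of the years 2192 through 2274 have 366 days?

20

Years divisible by 4: 2192, 2196, …, 2272 — 21 in all.
Of these, 2200 is divisible by 100 but not 400, so not leap.
Leap years: 21 − 1 = 20.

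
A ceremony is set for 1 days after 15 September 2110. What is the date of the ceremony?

16 September 2110

Count 1 days after September 15, 2110:
Within September 2110: 16 − 15 = 1 day.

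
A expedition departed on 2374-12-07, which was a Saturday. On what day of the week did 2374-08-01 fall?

Count forward from the earlier date (August 1, 2374) to the later (December 7, 2374):
August 2374: 31 − 1 = 30 days remain.
Then September (30), October (31), November (30): 30 + 31 + 30 = 91 days.
December 1–7, 2374: 7 days.
Total: 30 + 91 + 7 = 128 days.
128 mod 7 = 2, so 2 days before Saturday is Thursday.

Thursday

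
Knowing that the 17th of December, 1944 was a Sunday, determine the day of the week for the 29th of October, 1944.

Count forward from the earlier date (October 29, 1944) to the later (December 17, 1944):
October 1944: 31 − 29 = 2 days remain.
Then November (30): 30 days.
December 1–17, 1944: 17 days.
Total: 2 + 30 + 17 = 49 days.
49 is a multiple of 7, so the 29th of October, 1944 falls on the same weekday: Sunday.

Sunday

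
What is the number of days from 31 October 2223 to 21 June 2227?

1329

Day-of-year of October 31, 2223: 304.
Day-of-year of June 21, 2227: 172.
2223 has 365 days, so 365 − 304 = 61 days remain in 2223.
Full years: 2224: 366; 2225: 365; 2226: 365. Sum = 1096.
Total: 61 + 1096 + 172 = 1329 days.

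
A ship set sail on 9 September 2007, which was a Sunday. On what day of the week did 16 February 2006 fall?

Thursday

Count forward from the earlier date (February 16, 2006) to the later (September 9, 2007):
February 16, 2006 → February 16, 2007: 365 days.
February 2007: 28 − 16 = 12 days remain (2007 is not a leap year, so February has 28 days).
Then March (31), April (30), May (31), June (30), July (31), August (31): 31 + 30 + 31 + 30 + 31 + 31 = 184 days.
September 1–9, 2007: 9 days.
Residual: 205 days.
Total: 570 days.
570 mod 7 = 3, so 3 days before Sunday is Thursday.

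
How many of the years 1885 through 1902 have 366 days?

3

Years divisible by 4 in [1885, 1902]: 1888, 1892, 1896, 1900.
Of these, 1900 is divisible by 100 but not 400, so not leap.
Leap years: 4 − 1 = 3.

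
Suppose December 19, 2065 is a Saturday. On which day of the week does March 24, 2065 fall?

Tuesday

Count forward from the earlier date (March 24, 2065) to the later (December 19, 2065):
March 2065: 31 − 24 = 7 days remain.
Then April (30), May (31), June (30), July (31), August (31), September (30), October (31), November (30): 30 + 31 + 30 + 31 + 31 + 30 + 31 + 30 = 244 days.
December 1–19, 2065: 19 days.
Total: 7 + 244 + 19 = 270 days.
270 mod 7 = 4, so 4 days before Saturday is Tuesday.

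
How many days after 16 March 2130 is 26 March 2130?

10

Within March 2130: 26 − 16 = 10 days.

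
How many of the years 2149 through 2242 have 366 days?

22

Years divisible by 4: 2152, 2156, …, 2240 — 23 in all.
Of these, 2200 is divisible by 100 but not 400, so not leap.
Leap years: 23 − 1 = 22.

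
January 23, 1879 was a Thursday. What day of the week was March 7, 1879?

January 1879: 31 − 23 = 8 days remain.
Then February 1879 (28): 28 days.
March 1–7, 1879: 7 days.
Total: 8 + 28 + 7 = 43 days.
43 mod 7 = 1, so 1 day after Thursday is Friday.

Friday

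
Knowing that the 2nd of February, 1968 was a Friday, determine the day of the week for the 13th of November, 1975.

Thursday

From February 2, 1968 to February 2, 1975: 7 years, of which 2 contain a Feb 29 — 5×365 + 2×366 = 2557 days.
February 1975: 28 − 2 = 26 days remain (1975 is not a leap year, so February has 28 days).
Then March (31), April (30), May (31), June (30), July (31), August (31), September (30), October (31): 31 + 30 + 31 + 30 + 31 + 31 + 30 + 31 = 245 days.
November 1–13, 1975: 13 days.
Residual: 284 days.
Total: 2841 days.
2841 mod 7 = 6, so 6 days after Friday is Thursday.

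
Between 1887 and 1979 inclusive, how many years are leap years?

Years divisible by 4: 1888, 1892, …, 1976 — 23 in all.
Of these, 1900 is divisible by 100 but not 400, so not leap.
Leap years: 23 − 1 = 22.

22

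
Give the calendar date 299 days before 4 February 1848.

11 April 1847

Count 299 days before February 4, 1848:
April 1847: 30 − 11 = 19 days remain.
Then 9 full months totalling 276 days.
February 1–4, 1848: 4 days (1848 is a leap year).
Total: 19 + 276 + 4 = 299 days.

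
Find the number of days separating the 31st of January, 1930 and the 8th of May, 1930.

January 1930: 31 − 31 = 0 days remain.
Then February 1930 (28), March (31), April (30): 28 + 31 + 30 = 89 days.
May 1–8, 1930: 8 days.
Total: 0 + 89 + 8 = 97 days.

97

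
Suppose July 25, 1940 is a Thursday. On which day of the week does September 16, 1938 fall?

Friday

Count forward from the earlier date (September 16, 1938) to the later (July 25, 1940):
September 1938: 30 − 16 = 14 days remain.
Then 21 full months totalling 639 days.
July 1–25, 1940: 25 days.
Total: 14 + 639 + 25 = 678 days.
678 mod 7 = 6, so 6 days before Thursday is Friday.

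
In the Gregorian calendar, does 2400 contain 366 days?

2400 is a leap year (divisible by 400).

Yes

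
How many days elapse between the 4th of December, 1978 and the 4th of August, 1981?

974

December 4, 1978 → December 4, 1979: 365 days.
December 4, 1979 → December 4, 1980: 366 days (1980 is a leap year).
December 1980: 31 − 4 = 27 days remain.
Then January (31), February 1981 (28), March (31), April (30), May (31), June (30), July (31): 31 + 28 + 31 + 30 + 31 + 30 + 31 = 212 days.
August 1–4, 1981: 4 days.
Residual: 243 days.
Total: 974 days.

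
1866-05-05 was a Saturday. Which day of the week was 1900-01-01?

Monday

Day-of-year of May 5, 1866: 125.
Day-of-year of January 1, 1900: 1.
1866 has 365 days, so 365 − 125 = 240 days remain in 1866.
Full years 1867–1899: 25 common + 8 leap = 25×365 + 8×366 = 12053 days.
Total: 240 + 12053 + 1 = 12294 days.
12294 mod 7 = 2, so 2 days after Saturday is Monday.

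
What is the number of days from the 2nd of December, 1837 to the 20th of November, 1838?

353

Day-of-year of December 2, 1837: 336.
Day-of-year of November 20, 1838: 324.
1837 has 365 days, so 365 − 336 = 29 days remain in 1837.
Total: 29 + 324 = 353 days.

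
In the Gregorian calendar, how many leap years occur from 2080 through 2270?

Years divisible by 4: 2080, 2084, …, 2268 — 48 in all.
Of these, 2100, 2200 are divisible by 100 but not 400, so not leap.
Leap years: 48 − 2 = 46.

46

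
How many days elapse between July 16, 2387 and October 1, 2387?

July 2387: 31 − 16 = 15 days remain.
Then August (31), September (30): 31 + 30 = 61 days.
October 1, 2387: 1 day.
Total: 15 + 61 + 1 = 77 days.

77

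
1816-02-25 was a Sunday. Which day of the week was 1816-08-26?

February 1816: 29 − 25 = 4 days remain (1816 is a leap year, so February has 29 days).
Then March (31), April (30), May (31), June (30), July (31): 31 + 30 + 31 + 30 + 31 = 153 days.
August 1–26, 1816: 26 days.
Total: 4 + 153 + 26 = 183 days.
183 mod 7 = 1, so 1 day after Sunday is Monday.

Monday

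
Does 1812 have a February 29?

Yes

1812 is a leap year.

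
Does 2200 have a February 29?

2200 is not a leap year (divisible by 100 but not 400).

No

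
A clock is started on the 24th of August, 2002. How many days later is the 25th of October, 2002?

62

August 2002: 31 − 24 = 7 days remain.
Then September (30): 30 days.
October 1–25, 2002: 25 days.
Total: 7 + 30 + 25 = 62 days.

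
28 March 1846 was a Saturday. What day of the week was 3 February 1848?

Thursday

Day-of-year of March 28, 1846: 87.
Day-of-year of February 3, 1848: 34.
1846 has 365 days, so 365 − 87 = 278 days remain in 1846.
Full years: 1847: 365. Sum = 365.
Total: 278 + 365 + 34 = 677 days.
677 mod 7 = 5, so 5 days after Saturday is Thursday.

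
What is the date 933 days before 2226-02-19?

2223-08-01

Count 933 days before February 19, 2226:
Day-of-year of August 1, 2223: 213.
Day-of-year of February 19, 2226: 50.
2223 has 365 days, so 365 − 213 = 152 days remain in 2223.
Full years: 2224: 366; 2225: 365. Sum = 731.
Total: 152 + 731 + 50 = 933 days.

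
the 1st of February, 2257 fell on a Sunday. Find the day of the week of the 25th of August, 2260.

February 1, 2257 → February 1, 2258: 365 days.
February 1, 2258 → February 1, 2259: 365 days.
February 1, 2259 → February 1, 2260: 365 days.
February 2260: 29 − 1 = 28 days remain (2260 is a leap year, so February has 29 days).
Then March (31), April (30), May (31), June (30), July (31): 31 + 30 + 31 + 30 + 31 = 153 days.
August 1–25, 2260: 25 days.
Residual: 206 days.
Total: 1301 days.
1301 mod 7 = 6, so 6 days after Sunday is Saturday.

Saturday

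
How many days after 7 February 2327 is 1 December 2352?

9429

From February 7, 2327 to February 7, 2352: 25 years, of which 6 contain a Feb 29 — 19×365 + 6×366 = 9131 days.
February 2352: 29 − 7 = 22 days remain (2352 is a leap year, so February has 29 days).
Then 9 full months totalling 275 days.
December 1, 2352: 1 day.
Residual: 298 days.
Total: 9429 days.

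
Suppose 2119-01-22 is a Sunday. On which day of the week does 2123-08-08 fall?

Sunday

Day-of-year of January 22, 2119: 22.
Day-of-year of August 8, 2123: 220.
2119 has 365 days, so 365 − 22 = 343 days remain in 2119.
Full years: 2120: 366; 2121: 365; 2122: 365. Sum = 1096.
Total: 343 + 1096 + 220 = 1659 days.
1659 is a multiple of 7, so 2123-08-08 falls on the same weekday: Sunday.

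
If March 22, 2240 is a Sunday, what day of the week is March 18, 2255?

Sunday

Day-of-year of March 22, 2240: 82.
Day-of-year of March 18, 2255: 77.
2240 has 366 days, so 366 − 82 = 284 days remain in 2240.
Full years 2241–2254: 11 common + 3 leap = 11×365 + 3×366 = 5113 days.
Total: 284 + 5113 + 77 = 5474 days.
5474 is a multiple of 7, so March 18, 2255 falls on the same weekday: Sunday.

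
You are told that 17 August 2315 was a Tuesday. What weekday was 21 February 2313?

Friday

Count forward from the earlier date (February 21, 2313) to the later (August 17, 2315):
Day-of-year of February 21, 2313: 52.
Day-of-year of August 17, 2315: 229.
2313 has 365 days, so 365 − 52 = 313 days remain in 2313.
Full years: 2314: 365. Sum = 365.
Total: 313 + 365 + 229 = 907 days.
907 mod 7 = 4, so 4 days before Tuesday is Friday.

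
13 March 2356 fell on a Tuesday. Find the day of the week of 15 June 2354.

Count forward from the earlier date (June 15, 2354) to the later (March 13, 2356):
Day-of-year of June 15, 2354: 166.
Day-of-year of March 13, 2356: 73.
2354 has 365 days, so 365 − 166 = 199 days remain in 2354.
Full years: 2355: 365. Sum = 365.
Total: 199 + 365 + 73 = 637 days.
637 is a multiple of 7, so 15 June 2354 falls on the same weekday: Tuesday.

Tuesday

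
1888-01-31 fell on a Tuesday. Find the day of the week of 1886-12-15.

Count forward from the earlier date (December 15, 1886) to the later (January 31, 1888):
December 1886: 31 − 15 = 16 days remain.
Then 12 full months totalling 365 days.
January 1–31, 1888: 31 days.
Total: 16 + 365 + 31 = 412 days.
412 mod 7 = 6, so 6 days before Tuesday is Wednesday.

Wednesday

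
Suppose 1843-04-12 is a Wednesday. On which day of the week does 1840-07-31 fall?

Count forward from the earlier date (July 31, 1840) to the later (April 12, 1843):
Day-of-year of July 31, 1840: 213.
Day-of-year of April 12, 1843: 102.
1840 has 366 days, so 366 − 213 = 153 days remain in 1840.
Full years: 1841: 365; 1842: 365. Sum = 730.
Total: 153 + 730 + 102 = 985 days.
985 mod 7 = 5, so 5 days before Wednesday is Friday.

Friday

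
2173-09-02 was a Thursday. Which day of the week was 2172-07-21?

Count forward from the earlier date (July 21, 2172) to the later (September 2, 2173):
July 2172: 31 − 21 = 10 days remain.
Then 13 full months totalling 396 days.
September 1–2, 2173: 2 days.
Total: 10 + 396 + 2 = 408 days.
408 mod 7 = 2, so 2 days before Thursday is Tuesday.

Tuesday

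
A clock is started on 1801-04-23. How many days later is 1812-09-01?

4149

From April 23, 1801 to April 23, 1812: 11 years, of which 3 contain a Feb 29 — 8×365 + 3×366 = 4018 days.
April 1812: 30 − 23 = 7 days remain.
Then May (31), June (30), July (31), August (31): 31 + 30 + 31 + 31 = 123 days.
September 1, 1812: 1 day.
Residual: 131 days.
Total: 4149 days.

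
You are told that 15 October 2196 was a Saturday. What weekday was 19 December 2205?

Thursday

Day-of-year of October 15, 2196: 289.
Day-of-year of December 19, 2205: 353.
2196 has 366 days, so 366 − 289 = 77 days remain in 2196.
Full years 2197–2204: 7 common + 1 leap = 7×365 + 1×366 = 2921 days.
Total: 77 + 2921 + 353 = 3351 days.
3351 mod 7 = 5, so 5 days after Saturday is Thursday.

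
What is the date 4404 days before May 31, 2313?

May 10, 2301

Count 4404 days before May 31, 2313:
Day-of-year of May 10, 2301: 130.
Day-of-year of May 31, 2313: 151.
2301 has 365 days, so 365 − 130 = 235 days remain in 2301.
Full years 2302–2312: 8 common + 3 leap = 8×365 + 3×366 = 4018 days.
Total: 235 + 4018 + 151 = 4404 days.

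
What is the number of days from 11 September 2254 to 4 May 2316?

From September 11, 2254 to September 11, 2315: 61 years, of which 14 contain a Feb 29 — 47×365 + 14×366 = 22279 days.
(2300 is not a leap year (divisible by 100 but not 400).)
September 2315: 30 − 11 = 19 days remain.
Then October (31), November (30), December (31), January (31), February 2316 (29), March (31), April (30): 31 + 30 + 31 + 31 + 29 + 31 + 30 = 213 days.
May 1–4, 2316: 4 days.
Residual: 236 days.
Total: 22515 days.

22515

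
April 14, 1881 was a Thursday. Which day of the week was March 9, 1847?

Count forward from the earlier date (March 9, 1847) to the later (April 14, 1881):
Day-of-year of March 9, 1847: 68.
Day-of-year of April 14, 1881: 104.
1847 has 365 days, so 365 − 68 = 297 days remain in 1847.
Full years 1848–1880: 24 common + 9 leap = 24×365 + 9×366 = 12054 days.
Total: 297 + 12054 + 104 = 12455 days.
12455 mod 7 = 2, so 2 days before Thursday is Tuesday.

Tuesday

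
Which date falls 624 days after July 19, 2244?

April 4, 2246

Count 624 days after July 19, 2244:
July 19, 2244 → July 19, 2245: 365 days.
July 2245: 31 − 19 = 12 days remain.
Then August (31), September (30), October (31), November (30), December (31), January (31), February 2246 (28), March (31): 31 + 30 + 31 + 30 + 31 + 31 + 28 + 31 = 243 days.
April 1–4, 2246: 4 days.
Residual: 259 days.
Total: 624 days.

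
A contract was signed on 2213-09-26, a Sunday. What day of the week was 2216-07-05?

Friday

Day-of-year of September 26, 2213: 269.
Day-of-year of July 5, 2216: 187.
2213 has 365 days, so 365 − 269 = 96 days remain in 2213.
Full years: 2214: 365; 2215: 365. Sum = 730.
Total: 96 + 730 + 187 = 1013 days.
1013 mod 7 = 5, so 5 days after Sunday is Friday.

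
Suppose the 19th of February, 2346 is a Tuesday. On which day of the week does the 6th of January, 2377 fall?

From February 19, 2346 to February 19, 2376: 30 years, of which 7 contain a Feb 29 — 23×365 + 7×366 = 10957 days.
February 2376: 29 − 19 = 10 days remain (2376 is a leap year, so February has 29 days).
Then 10 full months totalling 306 days.
January 1–6, 2377: 6 days.
Residual: 322 days.
Total: 11279 days.
11279 mod 7 = 2, so 2 days after Tuesday is Thursday.

Thursday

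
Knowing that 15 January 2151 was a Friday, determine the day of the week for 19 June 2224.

Day-of-year of January 15, 2151: 15.
Day-of-year of June 19, 2224: 171.
2151 has 365 days, so 365 − 15 = 350 days remain in 2151.
Full years 2152–2223: 55 common + 17 leap = 55×365 + 17×366 = 26297 days.
Total: 350 + 26297 + 171 = 26818 days.
26818 mod 7 = 1, so 1 day after Friday is Saturday.

Saturday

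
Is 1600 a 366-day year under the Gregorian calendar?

1600 is a leap year (divisible by 400).

Yes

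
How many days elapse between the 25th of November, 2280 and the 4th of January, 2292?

Day-of-year of November 25, 2280: 330.
Day-of-year of January 4, 2292: 4.
2280 has 366 days, so 366 − 330 = 36 days remain in 2280.
Full years 2281–2291: 9 common + 2 leap = 9×365 + 2×366 = 4017 days.
Total: 36 + 4017 + 4 = 4057 days.

4057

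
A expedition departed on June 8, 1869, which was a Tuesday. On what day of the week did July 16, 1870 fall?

Saturday

June 1869: 30 − 8 = 22 days remain.
Then 12 full months totalling 365 days.
July 1–16, 1870: 16 days.
Total: 22 + 365 + 16 = 403 days.
403 mod 7 = 4, so 4 days after Tuesday is Saturday.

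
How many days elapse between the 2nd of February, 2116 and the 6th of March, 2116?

33

February 2116: 29 − 2 = 27 days remain (2116 is a leap year, so February has 29 days).
March 1–6, 2116: 6 days.
Total: 27 + 6 = 33 days.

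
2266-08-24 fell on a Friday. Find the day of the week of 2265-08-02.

Wednesday

Count forward from the earlier date (August 2, 2265) to the later (August 24, 2266):
August 2, 2265 → August 2, 2266: 365 days.
Within August 2266: 24 − 2 = 22 days.
Total: 387 days.
387 mod 7 = 2, so 2 days before Friday is Wednesday.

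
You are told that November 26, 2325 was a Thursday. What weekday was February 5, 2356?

Sunday

Day-of-year of November 26, 2325: 330.
Day-of-year of February 5, 2356: 36.
2325 has 365 days, so 365 − 330 = 35 days remain in 2325.
Full years 2326–2355: 23 common + 7 leap = 23×365 + 7×366 = 10957 days.
Total: 35 + 10957 + 36 = 11028 days.
11028 mod 7 = 3, so 3 days after Thursday is Sunday.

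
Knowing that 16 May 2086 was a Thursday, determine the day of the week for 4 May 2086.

Saturday

Count forward from the earlier date (May 4, 2086) to the later (May 16, 2086):
Within May 2086: 16 − 4 = 12 days.
12 mod 7 = 5, so 5 days before Thursday is Saturday.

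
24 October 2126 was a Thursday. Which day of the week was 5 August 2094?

Thursday

Count forward from the earlier date (August 5, 2094) to the later (October 24, 2126):
From August 5, 2094 to August 5, 2126: 32 years, of which 7 contain a Feb 29 — 25×365 + 7×366 = 11687 days.
(2100 is not a leap year (divisible by 100 but not 400).)
August 2126: 31 − 5 = 26 days remain.
Then September (30): 30 days.
October 1–24, 2126: 24 days.
Residual: 80 days.
Total: 11767 days.
11767 is a multiple of 7, so 5 August 2094 falls on the same weekday: Thursday.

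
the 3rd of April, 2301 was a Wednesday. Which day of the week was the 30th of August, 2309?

From April 3, 2301 to April 3, 2309: 8 years, of which 2 contain a Feb 29 — 6×365 + 2×366 = 2922 days.
April 2309: 30 − 3 = 27 days remain.
Then May (31), June (30), July (31): 31 + 30 + 31 = 92 days.
August 1–30, 2309: 30 days.
Residual: 149 days.
Total: 3071 days.
3071 mod 7 = 5, so 5 days after Wednesday is Monday.

Monday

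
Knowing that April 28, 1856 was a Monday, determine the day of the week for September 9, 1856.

Tuesday

April 1856: 30 − 28 = 2 days remain.
Then May (31), June (30), July (31), August (31): 31 + 30 + 31 + 31 = 123 days.
September 1–9, 1856: 9 days.
Total: 2 + 123 + 9 = 134 days.
134 mod 7 = 1, so 1 day after Monday is Tuesday.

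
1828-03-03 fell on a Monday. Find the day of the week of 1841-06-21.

Day-of-year of March 3, 1828: 63.
Day-of-year of June 21, 1841: 172.
1828 has 366 days, so 366 − 63 = 303 days remain in 1828.
Full years 1829–1840: 9 common + 3 leap = 9×365 + 3×366 = 4383 days.
Total: 303 + 4383 + 172 = 4858 days.
4858 is a multiple of 7, so 1841-06-21 falls on the same weekday: Monday.

Monday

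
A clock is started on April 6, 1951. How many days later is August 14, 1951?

April 1951: 30 − 6 = 24 days remain.
Then May (31), June (30), July (31): 31 + 30 + 31 = 92 days.
August 1–14, 1951: 14 days.
Total: 24 + 92 + 14 = 130 days.

130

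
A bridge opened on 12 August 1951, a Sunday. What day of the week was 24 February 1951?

Count forward from the earlier date (February 24, 1951) to the later (August 12, 1951):
February 1951: 28 − 24 = 4 days remain (1951 is not a leap year, so February has 28 days).
Then March (31), April (30), May (31), June (30), July (31): 31 + 30 + 31 + 30 + 31 = 153 days.
August 1–12, 1951: 12 days.
Total: 4 + 153 + 12 = 169 days.
169 mod 7 = 1, so 1 day before Sunday is Saturday.

Saturday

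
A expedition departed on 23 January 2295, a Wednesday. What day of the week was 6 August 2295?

Tuesday

January 2295: 31 − 23 = 8 days remain.
Then February 2295 (28), March (31), April (30), May (31), June (30), July (31): 28 + 31 + 30 + 31 + 30 + 31 = 181 days.
August 1–6, 2295: 6 days.
Total: 8 + 181 + 6 = 195 days.
195 mod 7 = 6, so 6 days after Wednesday is Tuesday.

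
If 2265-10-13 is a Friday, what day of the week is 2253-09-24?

Count forward from the earlier date (September 24, 2253) to the later (October 13, 2265):
Day-of-year of September 24, 2253: 267.
Day-of-year of October 13, 2265: 286.
2253 has 365 days, so 365 − 267 = 98 days remain in 2253.
Full years 2254–2264: 8 common + 3 leap = 8×365 + 3×366 = 4018 days.
Total: 98 + 4018 + 286 = 4402 days.
4402 mod 7 = 6, so 6 days before Friday is Saturday.

Saturday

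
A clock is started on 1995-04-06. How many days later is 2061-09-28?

From April 6, 1995 to April 6, 2061: 66 years, of which 17 contain a Feb 29 — 49×365 + 17×366 = 24107 days.
(2000 is a leap year (divisible by 400).)
April 2061: 30 − 6 = 24 days remain.
Then May (31), June (30), July (31), August (31): 31 + 30 + 31 + 31 = 123 days.
September 1–28, 2061: 28 days.
Residual: 175 days.
Total: 24282 days.

24282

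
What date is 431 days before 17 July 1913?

12 May 1912

Count 431 days before July 17, 1913:
May 1912: 31 − 12 = 19 days remain.
Then 13 full months totalling 395 days.
July 1–17, 1913: 17 days.
Total: 19 + 395 + 17 = 431 days.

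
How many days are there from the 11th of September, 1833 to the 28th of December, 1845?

4491

From September 11, 1833 to September 11, 1845: 12 years, of which 3 contain a Feb 29 — 9×365 + 3×366 = 4383 days.
September 1845: 30 − 11 = 19 days remain.
Then October (31), November (30): 31 + 30 = 61 days.
December 1–28, 1845: 28 days.
Residual: 108 days.
Total: 4491 days.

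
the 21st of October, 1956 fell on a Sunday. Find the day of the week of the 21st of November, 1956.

October 1956: 31 − 21 = 10 days remain.
November 1–21, 1956: 21 days.
Total: 10 + 21 = 31 days.
31 mod 7 = 3, so 3 days after Sunday is Wednesday.

Wednesday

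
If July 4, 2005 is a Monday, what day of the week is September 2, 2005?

July 2005: 31 − 4 = 27 days remain.
Then August (31): 31 days.
September 1–2, 2005: 2 days.
Total: 27 + 31 + 2 = 60 days.
60 mod 7 = 4, so 4 days after Monday is Friday.

Friday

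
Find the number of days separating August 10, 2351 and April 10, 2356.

Day-of-year of August 10, 2351: 222.
Day-of-year of April 10, 2356: 101.
2351 has 365 days, so 365 − 222 = 143 days remain in 2351.
Full years: 2352: 366; 2353: 365; 2354: 365; 2355: 365. Sum = 1461.
Total: 143 + 1461 + 101 = 1705 days.

1705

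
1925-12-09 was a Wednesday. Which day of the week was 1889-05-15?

Wednesday

Count forward from the earlier date (May 15, 1889) to the later (December 9, 1925):
From May 15, 1889 to May 15, 1925: 36 years, of which 8 contain a Feb 29 — 28×365 + 8×366 = 13148 days.
(1900 is not a leap year (divisible by 100 but not 400).)
May 1925: 31 − 15 = 16 days remain.
Then June (30), July (31), August (31), September (30), October (31), November (30): 30 + 31 + 31 + 30 + 31 + 30 = 183 days.
December 1–9, 1925: 9 days.
Residual: 208 days.
Total: 13356 days.
13356 is a multiple of 7, so 1889-05-15 falls on the same weekday: Wednesday.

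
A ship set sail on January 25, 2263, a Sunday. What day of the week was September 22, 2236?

Count forward from the earlier date (September 22, 2236) to the later (January 25, 2263):
Day-of-year of September 22, 2236: 266.
Day-of-year of January 25, 2263: 25.
2236 has 366 days, so 366 − 266 = 100 days remain in 2236.
Full years 2237–2262: 20 common + 6 leap = 20×365 + 6×366 = 9496 days.
Total: 100 + 9496 + 25 = 9621 days.
9621 mod 7 = 3, so 3 days before Sunday is Thursday.

Thursday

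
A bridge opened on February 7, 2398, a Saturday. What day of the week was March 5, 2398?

February 2398: 28 − 7 = 21 days remain (2398 is not a leap year, so February has 28 days).
March 1–5, 2398: 5 days.
Total: 21 + 5 = 26 days.
26 mod 7 = 5, so 5 days after Saturday is Thursday.

Thursday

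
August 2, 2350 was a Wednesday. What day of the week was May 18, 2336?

Count forward from the earlier date (May 18, 2336) to the later (August 2, 2350):
Day-of-year of May 18, 2336: 139.
Day-of-year of August 2, 2350: 214.
2336 has 366 days, so 366 − 139 = 227 days remain in 2336.
Full years 2337–2349: 10 common + 3 leap = 10×365 + 3×366 = 4748 days.
Total: 227 + 4748 + 214 = 5189 days.
5189 mod 7 = 2, so 2 days before Wednesday is Monday.

Monday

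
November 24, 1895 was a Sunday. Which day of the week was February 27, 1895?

Wednesday

Count forward from the earlier date (February 27, 1895) to the later (November 24, 1895):
February 1895: 28 − 27 = 1 day remains (1895 is not a leap year, so February has 28 days).
Then March (31), April (30), May (31), June (30), July (31), August (31), September (30), October (31): 31 + 30 + 31 + 30 + 31 + 31 + 30 + 31 = 245 days.
November 1–24, 1895: 24 days.
Total: 1 + 245 + 24 = 270 days.
270 mod 7 = 4, so 4 days before Sunday is Wednesday.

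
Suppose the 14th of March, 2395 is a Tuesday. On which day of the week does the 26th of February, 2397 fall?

Wednesday

March 14, 2395 → March 14, 2396: 366 days (2396 is a leap year).
March 2396: 31 − 14 = 17 days remain.
Then 10 full months totalling 306 days.
February 1–26, 2397: 26 days (2397 is not a leap year).
Residual: 349 days.
Total: 715 days.
715 mod 7 = 1, so 1 day after Tuesday is Wednesday.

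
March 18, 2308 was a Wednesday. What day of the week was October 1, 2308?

March 2308: 31 − 18 = 13 days remain.
Then April (30), May (31), June (30), July (31), August (31), September (30): 30 + 31 + 30 + 31 + 31 + 30 = 183 days.
October 1, 2308: 1 day.
Total: 13 + 183 + 1 = 197 days.
197 mod 7 = 1, so 1 day after Wednesday is Thursday.

Thursday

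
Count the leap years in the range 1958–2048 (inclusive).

Years divisible by 4: 1960, 1964, …, 2048 — 23 in all.
2000 is divisible by 400, so still leap.
No century exceptions apply. Count: 23.

23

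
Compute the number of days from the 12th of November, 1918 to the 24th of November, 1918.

Within November 1918: 24 − 12 = 12 days.

12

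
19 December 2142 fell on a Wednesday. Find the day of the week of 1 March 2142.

Count forward from the earlier date (March 1, 2142) to the later (December 19, 2142):
March 2142: 31 − 1 = 30 days remain.
Then April (30), May (31), June (30), July (31), August (31), September (30), October (31), November (30): 30 + 31 + 30 + 31 + 31 + 30 + 31 + 30 = 244 days.
December 1–19, 2142: 19 days.
Total: 30 + 244 + 19 = 293 days.
293 mod 7 = 6, so 6 days before Wednesday is Thursday.

Thursday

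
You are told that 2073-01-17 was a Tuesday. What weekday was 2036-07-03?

Count forward from the earlier date (July 3, 2036) to the later (January 17, 2073):
From July 3, 2036 to July 3, 2072: 36 years, of which 9 contain a Feb 29 — 27×365 + 9×366 = 13149 days.
July 2072: 31 − 3 = 28 days remain.
Then August (31), September (30), October (31), November (30), December (31): 31 + 30 + 31 + 30 + 31 = 153 days.
January 1–17, 2073: 17 days.
Residual: 198 days.
Total: 13347 days.
13347 mod 7 = 5, so 5 days before Tuesday is Thursday.

Thursday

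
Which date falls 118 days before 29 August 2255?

3 May 2255

Count 118 days before August 29, 2255:
May 2255: 31 − 3 = 28 days remain.
Then June (30), July (31): 30 + 31 = 61 days.
August 1–29, 2255: 29 days.
Total: 28 + 61 + 29 = 118 days.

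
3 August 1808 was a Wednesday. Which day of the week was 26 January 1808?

Tuesday

Count forward from the earlier date (January 26, 1808) to the later (August 3, 1808):
January 1808: 31 − 26 = 5 days remain.
Then February 1808 (29), March (31), April (30), May (31), June (30), July (31): 29 + 31 + 30 + 31 + 30 + 31 = 182 days.
August 1–3, 1808: 3 days.
Total: 5 + 182 + 3 = 190 days.
190 mod 7 = 1, so 1 day before Wednesday is Tuesday.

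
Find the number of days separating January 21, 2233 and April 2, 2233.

January 2233: 31 − 21 = 10 days remain.
Then February 2233 (28), March (31): 28 + 31 = 59 days.
April 1–2, 2233: 2 days.
Total: 10 + 59 + 2 = 71 days.

71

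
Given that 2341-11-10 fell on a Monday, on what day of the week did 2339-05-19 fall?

Friday

Count forward from the earlier date (May 19, 2339) to the later (November 10, 2341):
Day-of-year of May 19, 2339: 139.
Day-of-year of November 10, 2341: 314.
2339 has 365 days, so 365 − 139 = 226 days remain in 2339.
Full years: 2340: 366. Sum = 366.
Total: 226 + 366 + 314 = 906 days.
906 mod 7 = 3, so 3 days before Monday is Friday.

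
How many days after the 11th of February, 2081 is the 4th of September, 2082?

570

February 11, 2081 → February 11, 2082: 365 days.
February 2082: 28 − 11 = 17 days remain (2082 is not a leap year, so February has 28 days).
Then March (31), April (30), May (31), June (30), July (31), August (31): 31 + 30 + 31 + 30 + 31 + 31 = 184 days.
September 1–4, 2082: 4 days.
Residual: 205 days.
Total: 570 days.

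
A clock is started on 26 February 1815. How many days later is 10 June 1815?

104

February 1815: 28 − 26 = 2 days remain (1815 is not a leap year, so February has 28 days).
Then March (31), April (30), May (31): 31 + 30 + 31 = 92 days.
June 1–10, 1815: 10 days.
Total: 2 + 92 + 10 = 104 days.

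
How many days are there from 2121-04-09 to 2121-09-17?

161

April 2121: 30 − 9 = 21 days remain.
Then May (31), June (30), July (31), August (31): 31 + 30 + 31 + 31 = 123 days.
September 1–17, 2121: 17 days.
Total: 21 + 123 + 17 = 161 days.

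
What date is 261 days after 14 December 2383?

31 August 2384

Count 261 days after December 14, 2383:
Day-of-year of December 14, 2383: 348.
Day-of-year of August 31, 2384: 244.
2383 has 365 days, so 365 − 348 = 17 days remain in 2383.
Total: 17 + 244 = 261 days.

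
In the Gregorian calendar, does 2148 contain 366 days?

2148 is a leap year.

Yes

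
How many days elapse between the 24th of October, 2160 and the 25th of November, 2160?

October 2160: 31 − 24 = 7 days remain.
November 1–25, 2160: 25 days.
Total: 7 + 25 = 32 days.

32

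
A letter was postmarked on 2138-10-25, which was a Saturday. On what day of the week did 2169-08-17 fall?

Day-of-year of October 25, 2138: 298.
Day-of-year of August 17, 2169: 229.
2138 has 365 days, so 365 − 298 = 67 days remain in 2138.
Full years 2139–2168: 22 common + 8 leap = 22×365 + 8×366 = 10958 days.
Total: 67 + 10958 + 229 = 11254 days.
11254 mod 7 = 5, so 5 days after Saturday is Thursday.

Thursday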